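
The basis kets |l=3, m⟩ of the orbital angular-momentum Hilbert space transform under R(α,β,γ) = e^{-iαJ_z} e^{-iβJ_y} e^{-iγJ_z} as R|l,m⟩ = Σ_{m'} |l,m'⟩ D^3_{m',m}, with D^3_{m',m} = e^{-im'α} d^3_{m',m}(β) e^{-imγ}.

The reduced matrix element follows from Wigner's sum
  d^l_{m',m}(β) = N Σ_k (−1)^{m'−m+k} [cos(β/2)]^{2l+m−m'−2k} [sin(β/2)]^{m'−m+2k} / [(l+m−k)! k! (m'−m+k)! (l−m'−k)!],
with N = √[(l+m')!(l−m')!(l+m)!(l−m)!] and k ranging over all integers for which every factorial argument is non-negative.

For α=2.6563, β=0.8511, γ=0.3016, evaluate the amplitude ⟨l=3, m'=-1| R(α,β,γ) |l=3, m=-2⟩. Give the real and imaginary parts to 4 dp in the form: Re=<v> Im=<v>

D^3_{-1,-2}(2.6563,0.8511,0.3016) = e^{-i·-1·2.6563}·d^3_{-1,-2}(0.8511)·e^{-i·-2·0.3016}. Compute d first:
Half-angle: c=0.910812, s=0.412822. N=√(2·24·1·120)=75.894664
k: max(0,(-2)−(-1))=0 … min(3+(-2),3−(-1))=1
  k=0: (−1)^1·75.8947/(24)·0.9108^5·0.4128^1 = -0.818287
  k=1: (−1)^2·75.8947/(12)·0.9108^3·0.4128^3 = +0.336205
d^3_{-1,-2}(0.8511) = -0.818287 +0.336205 = -0.482083
Attach z-rotation phases: D = e^{-i(-1)(2.6563)}·(-0.482083)·e^{-i(-2)(0.3016)} = +0.478736+0.056709i

Re=0.4787 Im=0.0567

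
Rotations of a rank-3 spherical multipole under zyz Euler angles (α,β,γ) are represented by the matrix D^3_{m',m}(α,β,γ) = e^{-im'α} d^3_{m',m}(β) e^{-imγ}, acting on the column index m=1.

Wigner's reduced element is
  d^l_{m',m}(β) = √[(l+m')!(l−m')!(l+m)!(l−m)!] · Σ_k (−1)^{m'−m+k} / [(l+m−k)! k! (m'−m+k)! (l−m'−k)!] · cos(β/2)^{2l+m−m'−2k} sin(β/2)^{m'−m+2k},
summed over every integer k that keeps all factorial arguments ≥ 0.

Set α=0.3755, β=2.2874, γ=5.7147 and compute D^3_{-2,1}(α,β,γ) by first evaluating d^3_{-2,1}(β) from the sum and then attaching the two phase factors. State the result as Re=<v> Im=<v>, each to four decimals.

Split into d^3_{-2,1}(β=2.2874) × two z-phases.
With c≡cos(β/2)=0.414230 and s≡sin(β/2)=0.910172, N=[1·120·24·2]^{1/2}=75.894664
k: max(0,(1)−(-2))=3 … min(3+(1),3−(-2))=4
  k=3: (−1)^0·75.8947/(12)·0.4142^3·0.9102^3 = +0.338941
  k=4: (−1)^1·75.8947/(24)·0.4142^1·0.9102^5 = -0.818200
d^3_{-2,1}(2.2874) = +0.338941 -0.818200 = -0.479259
Attach z-rotation phases: D = e^{-i(-2)(0.3755)}·(-0.479259)·e^{-i(1)(5.7147)} = -0.119179-0.464204i

Re=-0.1192 Im=-0.4642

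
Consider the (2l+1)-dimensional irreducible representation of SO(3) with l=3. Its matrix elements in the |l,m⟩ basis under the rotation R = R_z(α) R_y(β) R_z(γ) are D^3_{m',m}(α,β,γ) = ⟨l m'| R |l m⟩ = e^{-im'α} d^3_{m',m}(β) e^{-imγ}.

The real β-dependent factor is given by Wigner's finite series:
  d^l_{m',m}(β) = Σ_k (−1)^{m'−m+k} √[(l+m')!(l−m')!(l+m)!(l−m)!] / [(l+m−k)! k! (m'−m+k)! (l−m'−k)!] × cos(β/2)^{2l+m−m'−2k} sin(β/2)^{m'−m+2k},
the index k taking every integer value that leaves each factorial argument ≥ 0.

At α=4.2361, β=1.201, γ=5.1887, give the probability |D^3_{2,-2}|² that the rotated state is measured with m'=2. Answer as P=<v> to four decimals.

P=0.0989

Split into d^3_{2,-2}(β=1.201) × two z-phases.
c=cos(1.201/2)=0.825053, s=sin(1.201/2)=0.565055; N=√[120·1·1·120]=120.000000
k∈{0,1} keeps every argument non-negative
  k=0: (−1)^4·120.0000/(24)·0.8251^2·0.5651^4 = +0.346974
  k=1: (−1)^5·120.0000/(120)·0.8251^0·0.5651^6 = -0.032550
d^3_{2,-2}(1.201) = +0.346974 -0.032550 = +0.314425
|D^3_{2,-2}|² = |d^3_{2,-2}(β)|² = (+0.314425)² = 0.098863 (the z-rotation phases have unit modulus)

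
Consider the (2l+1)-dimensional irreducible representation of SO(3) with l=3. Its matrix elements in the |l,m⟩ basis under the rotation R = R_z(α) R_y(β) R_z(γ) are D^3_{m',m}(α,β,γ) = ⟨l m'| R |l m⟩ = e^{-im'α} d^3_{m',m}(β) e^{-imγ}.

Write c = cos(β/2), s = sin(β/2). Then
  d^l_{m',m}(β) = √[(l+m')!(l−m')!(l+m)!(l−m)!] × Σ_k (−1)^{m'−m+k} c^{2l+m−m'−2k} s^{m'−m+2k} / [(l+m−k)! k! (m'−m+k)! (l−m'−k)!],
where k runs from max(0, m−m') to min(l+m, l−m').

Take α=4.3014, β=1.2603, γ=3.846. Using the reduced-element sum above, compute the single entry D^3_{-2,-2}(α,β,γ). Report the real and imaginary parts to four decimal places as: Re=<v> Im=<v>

Re=0.3844 Im=0.2556

D^3_{-2,-2}(4.3014,1.2603,3.846) = e^{-i·-2·4.3014}·d^3_{-2,-2}(1.2603)·e^{-i·-2·3.846}. Compute d first:
Half-angle: c=0.807939, s=0.589266. N=√(1·120·1·120)=120.000000
The bounds max(0,m−m')=0 and min(l+m,l−m')=1 give 2 terms
  k=0: (−1)^0·120.0000/(120)·0.8079^6·0.5893^0 = +0.278145
  k=1: (−1)^1·120.0000/(24)·0.8079^4·0.5893^2 = -0.739788
d^3_{-2,-2}(1.2603) = +0.278145 -0.739788 = -0.461643
Phases: e^{-i·(-2)·4.3014}=-0.680774+0.732494i, e^{-i·(-2)·3.846}=+0.161274+0.986910i ⇒ D=+0.384408+0.255625i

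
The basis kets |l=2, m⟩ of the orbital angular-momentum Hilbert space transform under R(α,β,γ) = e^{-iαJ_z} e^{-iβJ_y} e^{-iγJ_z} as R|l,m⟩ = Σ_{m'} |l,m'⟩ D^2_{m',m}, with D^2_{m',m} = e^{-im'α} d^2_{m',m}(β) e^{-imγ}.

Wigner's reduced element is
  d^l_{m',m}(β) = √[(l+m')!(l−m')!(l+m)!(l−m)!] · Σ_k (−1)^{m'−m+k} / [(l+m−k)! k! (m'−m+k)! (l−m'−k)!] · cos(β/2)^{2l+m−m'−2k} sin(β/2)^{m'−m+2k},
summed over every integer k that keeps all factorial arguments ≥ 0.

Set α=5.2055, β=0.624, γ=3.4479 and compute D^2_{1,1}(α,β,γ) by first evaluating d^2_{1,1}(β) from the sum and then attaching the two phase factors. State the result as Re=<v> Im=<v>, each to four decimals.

First d^2_{1,1}(β=0.624), then the phase factors e^{-i(1)α} and e^{-i(1)γ}:
With c≡cos(β/2)=0.951722 and s≡sin(β/2)=0.306963, N=[6·1·6·1]^{1/2}=6.000000
k∈{0,1} keeps every argument non-negative
  k=0: (−1)^0·6.0000/(6)·0.9517^4·0.3070^0 = +0.820426
  k=1: (−1)^1·6.0000/(2)·0.9517^2·0.3070^2 = -0.256043
d^2_{1,1}(0.624) = +0.820426 -0.256043 = +0.564384
D = (+0.473369+0.880864i)·(+0.564384)·(-0.953454+0.301540i) = -0.404635-0.393445i

Re=-0.4046 Im=-0.3934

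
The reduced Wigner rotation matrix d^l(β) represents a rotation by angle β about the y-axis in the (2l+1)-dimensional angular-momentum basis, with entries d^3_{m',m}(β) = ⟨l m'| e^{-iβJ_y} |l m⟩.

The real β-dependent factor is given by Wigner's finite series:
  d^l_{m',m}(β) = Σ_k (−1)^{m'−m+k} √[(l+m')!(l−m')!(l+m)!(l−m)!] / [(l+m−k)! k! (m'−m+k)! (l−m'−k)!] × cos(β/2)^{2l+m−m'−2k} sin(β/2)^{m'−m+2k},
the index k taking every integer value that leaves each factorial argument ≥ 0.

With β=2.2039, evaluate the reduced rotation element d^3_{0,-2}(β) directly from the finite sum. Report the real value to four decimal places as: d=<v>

d^3_{0,-2}(β=2.2039) via Wigner's sum:
With c≡cos(β/2)=0.451857 and s≡sin(β/2)=0.892090, N=[6·6·1·120]^{1/2}=65.726707
k∈{0,1} keeps every argument non-negative
  k=0: (−1)^2·65.7267/(12)·0.4519^4·0.8921^2 = +0.181712
  k=1: (−1)^3·65.7267/(12)·0.4519^2·0.8921^4 = -0.708269
d^3_{0,-2}(2.2039) = +0.181712 -0.708269 = -0.526557

d=-0.5266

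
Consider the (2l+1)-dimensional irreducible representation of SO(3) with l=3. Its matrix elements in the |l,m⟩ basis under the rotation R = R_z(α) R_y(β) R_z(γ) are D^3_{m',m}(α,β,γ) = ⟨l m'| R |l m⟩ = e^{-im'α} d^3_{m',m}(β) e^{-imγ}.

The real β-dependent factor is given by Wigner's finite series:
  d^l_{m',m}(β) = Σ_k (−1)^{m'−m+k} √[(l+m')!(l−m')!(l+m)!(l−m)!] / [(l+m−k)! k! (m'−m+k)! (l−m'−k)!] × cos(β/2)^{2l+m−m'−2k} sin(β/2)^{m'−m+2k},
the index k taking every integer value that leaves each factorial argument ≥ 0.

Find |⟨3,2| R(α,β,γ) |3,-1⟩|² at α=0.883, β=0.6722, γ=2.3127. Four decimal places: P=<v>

P=0.0321

D^3_{2,-1}(0.883,0.6722,2.3127) = e^{-i·2·0.883}·d^3_{2,-1}(0.6722)·e^{-i·-1·2.3127}. Compute d first:
c=cos(0.6722/2)=0.944048, s=sin(0.6722/2)=0.329808; N=√[120·1·2·24]=75.894664
Admissible k: 0..1 (factorial args all ≥0)
  k=0: (−1)^3·75.8947/(12)·0.9440^3·0.3298^3 = -0.190895
  k=1: (−1)^4·75.8947/(24)·0.9440^1·0.3298^5 = +0.011649
d^3_{2,-1}(0.6722) = -0.190895 +0.011649 = -0.179246
|D^3_{2,-1}|² = |d^3_{2,-1}(β)|² = (-0.179246)² = 0.032129 (the z-rotation phases have unit modulus)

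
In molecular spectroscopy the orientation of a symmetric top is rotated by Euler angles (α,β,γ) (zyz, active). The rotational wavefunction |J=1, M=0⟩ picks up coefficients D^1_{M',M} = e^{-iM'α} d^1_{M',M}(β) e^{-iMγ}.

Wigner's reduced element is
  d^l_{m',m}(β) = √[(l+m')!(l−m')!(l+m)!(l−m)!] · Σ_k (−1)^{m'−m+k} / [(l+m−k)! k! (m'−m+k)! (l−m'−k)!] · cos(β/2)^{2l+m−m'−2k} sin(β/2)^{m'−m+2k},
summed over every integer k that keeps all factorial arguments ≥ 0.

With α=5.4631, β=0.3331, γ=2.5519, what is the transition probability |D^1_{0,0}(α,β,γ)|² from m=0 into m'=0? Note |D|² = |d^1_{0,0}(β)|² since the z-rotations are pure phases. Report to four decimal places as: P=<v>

Split into d^1_{0,0}(β=0.3331) × two z-phases.
With c≡cos(β/2)=0.986163 and s≡sin(β/2)=0.165781, N=[1·1·1·1]^{1/2}=1.000000
The bounds max(0,m−m')=0 and min(l+m,l−m')=1 give 2 terms
  k=0: (−1)^0·1.0000/(1)·0.9862^2·0.1658^0 = +0.972517
  k=1: (−1)^1·1.0000/(1)·0.9862^0·0.1658^2 = -0.027483
d^1_{0,0}(0.3331) = +0.972517 -0.027483 = +0.945033
|D^1_{0,0}|² = |d^1_{0,0}(β)|² = (+0.945033)² = 0.893088 (the z-rotation phases have unit modulus)

P=0.8931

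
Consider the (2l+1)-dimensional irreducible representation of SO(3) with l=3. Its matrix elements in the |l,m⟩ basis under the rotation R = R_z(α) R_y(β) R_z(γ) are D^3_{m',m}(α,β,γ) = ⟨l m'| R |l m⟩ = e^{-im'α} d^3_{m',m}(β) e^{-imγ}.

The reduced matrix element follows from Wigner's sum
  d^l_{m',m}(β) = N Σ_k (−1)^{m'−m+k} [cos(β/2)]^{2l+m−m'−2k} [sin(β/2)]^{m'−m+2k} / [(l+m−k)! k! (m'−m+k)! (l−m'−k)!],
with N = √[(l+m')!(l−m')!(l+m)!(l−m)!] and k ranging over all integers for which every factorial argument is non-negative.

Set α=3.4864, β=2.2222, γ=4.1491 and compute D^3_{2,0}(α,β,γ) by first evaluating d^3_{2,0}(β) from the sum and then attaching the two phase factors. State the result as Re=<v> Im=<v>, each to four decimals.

D^3_{2,0}(3.4864,2.2222,4.1491) = e^{-i·2·3.4864}·d^3_{2,0}(2.2222)·e^{-i·0·4.1491}. Compute d first:
Half-angle: c=0.443676, s=0.896187. N=√(120·1·6·6)=65.726707
k∈{0,1} keeps every argument non-negative
  k=0: (−1)^2·65.7267/(12)·0.4437^4·0.8962^2 = +0.170460
  k=1: (−1)^3·65.7267/(12)·0.4437^2·0.8962^4 = -0.695485
d^3_{2,0}(2.2222) = +0.170460 -0.695485 = -0.525025
Attach z-rotation phases: D = e^{-i(2)(3.4864)}·(-0.525025)·e^{-i(0)(4.1491)} = -0.405052+0.334042i

Re=-0.4051 Im=0.3340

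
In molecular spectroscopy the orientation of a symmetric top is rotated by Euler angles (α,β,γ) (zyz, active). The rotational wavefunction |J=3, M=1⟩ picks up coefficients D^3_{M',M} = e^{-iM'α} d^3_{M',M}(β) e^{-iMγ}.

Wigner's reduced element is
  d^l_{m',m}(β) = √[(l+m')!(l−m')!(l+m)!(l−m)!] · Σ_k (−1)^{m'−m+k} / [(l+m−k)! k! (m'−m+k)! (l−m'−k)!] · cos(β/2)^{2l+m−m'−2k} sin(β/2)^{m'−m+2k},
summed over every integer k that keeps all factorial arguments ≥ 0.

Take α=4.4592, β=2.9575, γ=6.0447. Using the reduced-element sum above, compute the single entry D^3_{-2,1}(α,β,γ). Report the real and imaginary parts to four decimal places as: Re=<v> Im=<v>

First d^3_{-2,1}(β=2.9575), then the phase factors e^{-i(-2)α} and e^{-i(1)γ}:
Half-angle: c=0.091916, s=0.995767. N=√(1·120·24·2)=75.894664
Admissible k: 3..4 (factorial args all ≥0)
  k=3: (−1)^0·75.8947/(12)·0.0919^3·0.9958^3 = +0.004849
  k=4: (−1)^1·75.8947/(24)·0.0919^1·0.9958^5 = -0.284565
d^3_{-2,1}(2.9575) = +0.004849 -0.284565 = -0.279715
Phases: e^{-i·(-2)·4.4592}=-0.874507+0.485013i, e^{-i·(1)·6.0447}=+0.971697+0.236231i ⇒ D=+0.269738-0.074041i

Re=0.2697 Im=-0.0740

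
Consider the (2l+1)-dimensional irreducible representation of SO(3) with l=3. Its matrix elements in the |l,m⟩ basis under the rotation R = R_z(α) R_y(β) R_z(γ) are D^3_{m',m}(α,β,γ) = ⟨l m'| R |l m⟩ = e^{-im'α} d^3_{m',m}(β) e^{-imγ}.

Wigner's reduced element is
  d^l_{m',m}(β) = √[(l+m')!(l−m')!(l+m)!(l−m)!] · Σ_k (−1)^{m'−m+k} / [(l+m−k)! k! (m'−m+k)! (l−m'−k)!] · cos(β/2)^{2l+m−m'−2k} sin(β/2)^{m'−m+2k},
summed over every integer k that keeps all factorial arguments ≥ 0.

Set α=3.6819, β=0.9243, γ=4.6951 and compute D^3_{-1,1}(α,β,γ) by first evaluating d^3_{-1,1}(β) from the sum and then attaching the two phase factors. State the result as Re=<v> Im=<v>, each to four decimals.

First d^3_{-1,1}(β=0.9243), then the phase factors e^{-i(-1)α} and e^{-i(1)γ}:
Half-angle: c=0.895096, s=0.445874. N=√(2·24·24·2)=48.000000
Admissible k: 2..4 (factorial args all ≥0)
  k=2: (−1)^0·48.0000/(8)·0.8951^4·0.4459^2 = +0.765690
  k=3: (−1)^1·48.0000/(6)·0.8951^2·0.4459^4 = -0.253324
  k=4: (−1)^2·48.0000/(48)·0.8951^0·0.4459^6 = +0.007857
d^3_{-1,1}(0.9243) = +0.765690 -0.253324 +0.007857 = +0.520224
Phases: e^{-i·(-1)·3.6819}=-0.857551-0.514400i, e^{-i·(1)·4.6951}=-0.017288+0.999851i ⇒ D=+0.275275-0.441425i

Re=0.2753 Im=-0.4414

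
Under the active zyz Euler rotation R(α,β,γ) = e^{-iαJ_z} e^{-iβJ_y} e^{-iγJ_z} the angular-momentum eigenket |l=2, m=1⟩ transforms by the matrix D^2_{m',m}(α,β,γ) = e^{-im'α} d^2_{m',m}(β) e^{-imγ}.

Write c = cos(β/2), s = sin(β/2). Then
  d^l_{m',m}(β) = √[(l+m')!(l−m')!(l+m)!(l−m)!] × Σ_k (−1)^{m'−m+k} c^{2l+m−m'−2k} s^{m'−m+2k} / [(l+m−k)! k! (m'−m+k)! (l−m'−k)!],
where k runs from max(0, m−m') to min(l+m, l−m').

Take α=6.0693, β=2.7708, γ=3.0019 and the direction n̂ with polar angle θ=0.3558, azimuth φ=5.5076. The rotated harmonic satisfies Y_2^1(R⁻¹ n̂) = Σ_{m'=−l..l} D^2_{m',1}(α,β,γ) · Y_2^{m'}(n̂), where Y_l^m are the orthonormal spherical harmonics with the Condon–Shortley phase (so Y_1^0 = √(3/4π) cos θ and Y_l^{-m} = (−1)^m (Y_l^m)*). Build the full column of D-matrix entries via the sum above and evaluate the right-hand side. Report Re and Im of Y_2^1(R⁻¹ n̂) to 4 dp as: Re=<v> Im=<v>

Re=0.3452 Im=0.1595

Need the full column D^2_{m',1} for m'=−2..2 at α=6.0693, β=2.7708, γ=3.0019.
cos(β/2)=0.184336, sin(β/2)=0.982863
d^2_{-2,1}: single k=3 term ⇒ +0.350042;  D = -0.335617+0.099450i
d^2_{-1,1}: k∈[2..3] ⇒ +0.098475 -0.933195 = -0.834720;  D = +0.832423-0.061873i
d^2_{0,1}: k∈[1..2] ⇒ +0.015080 -0.428712 = -0.413632;  D = +0.409602+0.057594i
d^2_{1,1}: k∈[0..1] ⇒ +0.001155 -0.098475 = -0.097321;  D = +0.091301+0.033698i
d^2_{2,1}: single k=0 term ⇒ -0.012313;  D = +0.010383+0.006618i
Y_2^{m'}(θ=0.3558,φ=5.5076) and Σ D·Y over m':
  (-0.3356+0.0995i)·(+0.0009+0.0469i)  (+0.8324-0.0619i)·(+0.1801+0.1766i)  (+0.4096+0.0576i)·(+0.5160+0.0000i)  (+0.0913+0.0337i)·(-0.1801+0.1766i)  (+0.0104+0.0066i)·(+0.0009-0.0469i)
Y_2^1(R⁻¹ n̂) = +0.345156+0.159527i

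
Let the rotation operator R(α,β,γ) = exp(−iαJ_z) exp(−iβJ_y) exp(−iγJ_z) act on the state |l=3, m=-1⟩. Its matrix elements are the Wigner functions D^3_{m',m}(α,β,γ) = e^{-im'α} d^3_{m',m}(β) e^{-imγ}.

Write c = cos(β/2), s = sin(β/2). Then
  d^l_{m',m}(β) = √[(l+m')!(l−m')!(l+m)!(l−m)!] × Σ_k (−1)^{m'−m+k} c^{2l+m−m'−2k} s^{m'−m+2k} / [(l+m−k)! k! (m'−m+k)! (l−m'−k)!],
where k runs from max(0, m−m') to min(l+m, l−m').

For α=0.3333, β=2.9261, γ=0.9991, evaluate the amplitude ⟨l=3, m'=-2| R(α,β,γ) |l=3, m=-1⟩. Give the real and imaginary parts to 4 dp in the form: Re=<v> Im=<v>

Re=0.0007 Im=-0.0076

Split into d^3_{-2,-1}(β=2.9261) × two z-phases.
With c≡cos(β/2)=0.107538 and s≡sin(β/2)=0.994201, N=[1·120·2·24]^{1/2}=75.894664
Admissible k: 1..2 (factorial args all ≥0)
  k=1: (−1)^0·75.8947/(24)·0.1075^5·0.9942^1 = +0.000045
  k=2: (−1)^1·75.8947/(12)·0.1075^3·0.9942^3 = -0.007729
d^3_{-2,-1}(2.9261) = +0.000045 -0.007729 = -0.007684
Attach z-rotation phases: D = e^{-i(-2)(0.3333)}·(-0.007684)·e^{-i(-1)(0.9991)} = +0.000728-0.007649i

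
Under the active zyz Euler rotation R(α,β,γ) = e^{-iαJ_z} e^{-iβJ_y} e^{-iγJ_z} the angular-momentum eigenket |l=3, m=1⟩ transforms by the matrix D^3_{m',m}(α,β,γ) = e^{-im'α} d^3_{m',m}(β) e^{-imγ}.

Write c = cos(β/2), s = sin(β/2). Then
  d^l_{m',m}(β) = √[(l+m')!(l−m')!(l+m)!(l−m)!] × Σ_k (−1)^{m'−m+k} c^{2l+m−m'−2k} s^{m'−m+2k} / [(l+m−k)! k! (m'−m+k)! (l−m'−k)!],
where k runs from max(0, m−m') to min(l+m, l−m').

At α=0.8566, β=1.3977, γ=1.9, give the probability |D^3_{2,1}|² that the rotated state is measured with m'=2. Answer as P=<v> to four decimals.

P=0.0487

First d^3_{2,1}(β=1.3977), then the phase factors e^{-i(2)α} and e^{-i(1)γ}:
With c≡cos(β/2)=0.765583 and s≡sin(β/2)=0.643338, N=[120·1·24·2]^{1/2}=75.894664
The bounds max(0,m−m')=0 and min(l+m,l−m')=1 give 2 terms
  k=0: (−1)^1·75.8947/(24)·0.7656^5·0.6433^1 = -0.535056
  k=1: (−1)^2·75.8947/(12)·0.7656^3·0.6433^3 = +0.755654
d^3_{2,1}(1.3977) = -0.535056 +0.755654 = +0.220598
|D^3_{2,1}|² = |d^3_{2,1}(β)|² = (+0.220598)² = 0.048664 (the z-rotation phases have unit modulus)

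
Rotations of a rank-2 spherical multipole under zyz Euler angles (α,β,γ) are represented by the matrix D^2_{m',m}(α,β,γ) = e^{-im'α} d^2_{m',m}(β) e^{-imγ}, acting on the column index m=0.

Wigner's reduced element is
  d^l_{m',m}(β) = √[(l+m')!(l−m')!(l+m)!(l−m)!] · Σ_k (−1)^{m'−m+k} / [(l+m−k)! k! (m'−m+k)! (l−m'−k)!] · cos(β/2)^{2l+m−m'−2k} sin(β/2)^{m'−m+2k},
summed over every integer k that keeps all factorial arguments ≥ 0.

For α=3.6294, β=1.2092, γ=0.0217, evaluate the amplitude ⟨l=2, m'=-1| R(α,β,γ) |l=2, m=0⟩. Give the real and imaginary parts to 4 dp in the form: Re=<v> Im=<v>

D^2_{-1,0}(3.6294,1.2092,0.0217) = e^{-i·-1·3.6294}·d^2_{-1,0}(1.2092)·e^{-i·0·0.0217}. Compute d first:
c=cos(1.2092/2)=0.822730, s=sin(1.2092/2)=0.568433; N=√[1·6·2·2]=4.898979
The bounds max(0,m−m')=1 and min(l+m,l−m')=2 give 2 terms
  k=1: (−1)^0·4.8990/(2)·0.8227^3·0.5684^1 = +0.775401
  k=2: (−1)^1·4.8990/(2)·0.8227^1·0.5684^3 = -0.370144
d^2_{-1,0}(1.2092) = +0.775401 -0.370144 = +0.405257
Attach z-rotation phases: D = e^{-i(-1)(3.6294)}·(+0.405257)·e^{-i(0)(0.0217)} = -0.357989-0.189940i

Re=-0.3580 Im=-0.1899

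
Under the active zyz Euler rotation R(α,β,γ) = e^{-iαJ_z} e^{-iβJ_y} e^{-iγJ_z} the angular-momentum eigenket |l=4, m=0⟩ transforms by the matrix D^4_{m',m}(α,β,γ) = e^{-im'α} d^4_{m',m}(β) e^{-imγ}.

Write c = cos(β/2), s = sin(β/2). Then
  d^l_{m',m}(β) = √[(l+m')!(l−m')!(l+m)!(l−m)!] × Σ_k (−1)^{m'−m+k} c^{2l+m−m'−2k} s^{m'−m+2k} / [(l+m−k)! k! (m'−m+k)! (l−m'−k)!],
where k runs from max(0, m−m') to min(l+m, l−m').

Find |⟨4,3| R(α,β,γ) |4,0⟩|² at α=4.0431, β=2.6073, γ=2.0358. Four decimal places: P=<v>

D^4_{3,0}(4.0431,2.6073,2.0358) = e^{-i·3·4.0431}·d^4_{3,0}(2.6073)·e^{-i·0·2.0358}. Compute d first:
c=cos(2.6073/2)=0.263980, s=sin(2.6073/2)=0.964528; N=√[5040·1·24·24]=1703.830978
The bounds max(0,m−m')=0 and min(l+m,l−m')=1 give 2 terms
  k=0: (−1)^3·1703.8310/(144)·0.2640^5·0.9645^3 = -0.013610
  k=1: (−1)^4·1703.8310/(144)·0.2640^3·0.9645^5 = +0.181699
d^4_{3,0}(2.6073) = -0.013610 +0.181699 = +0.168089
|D^4_{3,0}|² = |d^4_{3,0}(β)|² = (+0.168089)² = 0.028254 (the z-rotation phases have unit modulus)

P=0.0283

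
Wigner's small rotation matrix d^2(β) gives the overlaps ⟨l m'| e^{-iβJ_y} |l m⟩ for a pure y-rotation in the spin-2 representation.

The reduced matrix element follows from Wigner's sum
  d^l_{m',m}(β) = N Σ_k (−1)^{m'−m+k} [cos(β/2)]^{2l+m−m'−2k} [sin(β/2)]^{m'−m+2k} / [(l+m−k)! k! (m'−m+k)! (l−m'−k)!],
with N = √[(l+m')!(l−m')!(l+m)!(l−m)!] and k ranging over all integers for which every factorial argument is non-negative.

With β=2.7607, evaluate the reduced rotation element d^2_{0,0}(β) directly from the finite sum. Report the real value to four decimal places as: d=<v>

d^2_{0,0}(β=2.7607) via Wigner's sum:
With c≡cos(β/2)=0.189297 and s≡sin(β/2)=0.981920, N=[2·2·2·2]^{1/2}=4.000000
The bounds max(0,m−m')=0 and min(l+m,l−m')=2 give 3 terms
  k=0: (−1)^0·4.0000/(4)·0.1893^4·0.9819^0 = +0.001284
  k=1: (−1)^1·4.0000/(1)·0.1893^2·0.9819^2 = -0.138198
  k=2: (−1)^2·4.0000/(4)·0.1893^0·0.9819^4 = +0.929617
d^2_{0,0}(2.7607) = +0.001284 -0.138198 +0.929617 = +0.792704

d=0.7927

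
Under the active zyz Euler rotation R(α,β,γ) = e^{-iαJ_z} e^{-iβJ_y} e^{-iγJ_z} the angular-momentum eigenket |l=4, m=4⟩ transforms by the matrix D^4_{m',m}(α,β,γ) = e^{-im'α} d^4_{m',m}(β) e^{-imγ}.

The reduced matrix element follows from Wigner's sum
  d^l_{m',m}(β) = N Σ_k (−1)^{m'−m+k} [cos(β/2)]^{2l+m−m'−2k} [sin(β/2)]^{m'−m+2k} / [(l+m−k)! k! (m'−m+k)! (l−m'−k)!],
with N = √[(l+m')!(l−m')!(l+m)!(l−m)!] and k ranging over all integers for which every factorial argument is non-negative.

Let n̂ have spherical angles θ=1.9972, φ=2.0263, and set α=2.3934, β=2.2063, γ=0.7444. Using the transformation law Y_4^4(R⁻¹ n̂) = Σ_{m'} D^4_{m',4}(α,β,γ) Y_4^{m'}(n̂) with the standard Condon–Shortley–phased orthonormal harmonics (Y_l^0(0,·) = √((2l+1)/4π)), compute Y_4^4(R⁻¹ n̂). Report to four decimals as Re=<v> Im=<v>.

Need the full column D^4_{m',4} for m'=−4..4 at α=2.3934, β=2.2063, γ=0.7444.
cos(β/2)=0.450787, sin(β/2)=0.892632
d^4_{-4,4}: single k=8 term ⇒ +0.403068;  D = +0.383508+0.124039i
d^4_{-3,4}: single k=7 term ⇒ +0.575735;  D = -0.280954-0.502529i
d^4_{-2,4}: single k=6 term ⇒ +0.543945;  D = -0.128454+0.528560i
d^4_{-1,4}: single k=5 term ⇒ +0.388480;  D = +0.324052-0.214259i
d^4_{0,4}: single k=4 term ⇒ +0.219342;  D = -0.216399-0.035810i
d^4_{1,4}: single k=3 term ⇒ +0.099075;  D = +0.060636+0.078353i
d^4_{2,4}: single k=2 term ⇒ +0.035379;  D = +0.003165-0.035237i
d^4_{3,4}: single k=1 term ⇒ +0.009550;  D = -0.007097+0.006390i
d^4_{4,4}: single k=0 term ⇒ +0.001705;  D = +0.001705+0.000026i
Y_4^{m'}(θ=1.9972,φ=2.0263) and Σ D·Y over m':
  (+0.3835+0.1240i)·(-0.0756-0.2945i)  (-0.2810-0.5025i)·(-0.3826-0.0793i)  (-0.1285+0.5286i)·(-0.0336+0.0433i)  (+0.3241-0.2143i)·(-0.1413-0.2884i)  (-0.2164-0.0358i)·(-0.1172+0.0000i)  (+0.0606+0.0784i)·(+0.1413-0.2884i)  (+0.0032-0.0352i)·(-0.0336-0.0433i)  (-0.0071+0.0064i)·(+0.3826-0.0793i)  (+0.0017+0.0000i)·(-0.0756+0.2945i)
Y_4^4(R⁻¹ n̂) = +0.001624+0.008049i

Re=0.0016 Im=0.0080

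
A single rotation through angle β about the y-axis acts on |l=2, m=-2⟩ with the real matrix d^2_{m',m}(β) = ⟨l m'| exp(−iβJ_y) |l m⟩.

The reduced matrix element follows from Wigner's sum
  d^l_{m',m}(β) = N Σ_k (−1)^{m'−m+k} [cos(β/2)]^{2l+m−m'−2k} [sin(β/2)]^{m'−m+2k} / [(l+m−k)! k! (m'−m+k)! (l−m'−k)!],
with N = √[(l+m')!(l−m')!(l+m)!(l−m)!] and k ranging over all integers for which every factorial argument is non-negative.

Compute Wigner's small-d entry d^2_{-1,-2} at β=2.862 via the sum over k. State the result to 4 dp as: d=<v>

d^2_{-1,-2}(β=2.862) via Wigner's sum:
With c≡cos(β/2)=0.139341 and s≡sin(β/2)=0.990244, N=[1·6·1·24]^{1/2}=12.000000
Admissible k: 0..0 (factorial args all ≥0)
  k=0: (−1)^1·12.0000/(6)·0.1393^3·0.9902^1 = -0.005358
d^2_{-1,-2}(2.862) = -0.005358

d=-0.0054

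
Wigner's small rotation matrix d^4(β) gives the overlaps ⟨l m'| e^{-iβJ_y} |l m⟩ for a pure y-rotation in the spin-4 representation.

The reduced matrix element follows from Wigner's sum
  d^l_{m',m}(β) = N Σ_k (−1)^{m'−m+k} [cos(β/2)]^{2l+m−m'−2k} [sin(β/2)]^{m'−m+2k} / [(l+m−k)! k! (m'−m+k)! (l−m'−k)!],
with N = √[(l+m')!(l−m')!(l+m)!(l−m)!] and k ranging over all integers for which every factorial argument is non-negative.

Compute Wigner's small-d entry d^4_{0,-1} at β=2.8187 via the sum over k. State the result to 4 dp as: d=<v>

d^4_{0,-1}(β=2.8187) via Wigner's sum:
Half-angle: c=0.160746, s=0.986996. N=√(24·24·6·120)=643.987578
Admissible k: 0..3 (factorial args all ≥0)
  k=0: (−1)^1·643.9876/(144)·0.1607^7·0.9870^1 = -0.000012
  k=1: (−1)^2·643.9876/(24)·0.1607^5·0.9870^3 = +0.002769
  k=2: (−1)^3·643.9876/(24)·0.1607^3·0.9870^5 = -0.104391
  k=3: (−1)^4·643.9876/(144)·0.1607^1·0.9870^7 = +0.655937
d^4_{0,-1}(2.8187) = -0.000012 +0.002769 -0.104391 +0.655937 = +0.554303

d=0.5543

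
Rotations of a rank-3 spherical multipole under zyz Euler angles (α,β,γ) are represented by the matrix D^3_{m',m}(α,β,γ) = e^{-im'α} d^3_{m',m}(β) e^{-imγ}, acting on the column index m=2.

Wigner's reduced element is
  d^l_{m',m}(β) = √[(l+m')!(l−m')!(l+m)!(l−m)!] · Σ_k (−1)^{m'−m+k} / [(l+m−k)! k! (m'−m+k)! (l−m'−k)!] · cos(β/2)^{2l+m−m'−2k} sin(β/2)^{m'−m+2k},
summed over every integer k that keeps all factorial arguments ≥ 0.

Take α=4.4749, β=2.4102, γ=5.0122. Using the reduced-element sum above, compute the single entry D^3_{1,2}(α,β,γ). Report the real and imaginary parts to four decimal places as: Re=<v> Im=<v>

Split into d^3_{1,2}(β=2.4102) × two z-phases.
Half-angle: c=0.357600, s=0.933875. N=√(24·2·120·1)=75.894664
Admissible k: 1..2 (factorial args all ≥0)
  k=1: (−1)^0·75.8947/(24)·0.3576^5·0.9339^1 = +0.017269
  k=2: (−1)^1·75.8947/(12)·0.3576^3·0.9339^3 = -0.235552
d^3_{1,2}(2.4102) = +0.017269 -0.235552 = -0.218283
Phases: e^{-i·(1)·4.4749}=-0.235263+0.971932i, e^{-i·(2)·5.0122}=-0.825549+0.564330i ⇒ D=+0.077331+0.204126i

Re=0.0773 Im=0.2041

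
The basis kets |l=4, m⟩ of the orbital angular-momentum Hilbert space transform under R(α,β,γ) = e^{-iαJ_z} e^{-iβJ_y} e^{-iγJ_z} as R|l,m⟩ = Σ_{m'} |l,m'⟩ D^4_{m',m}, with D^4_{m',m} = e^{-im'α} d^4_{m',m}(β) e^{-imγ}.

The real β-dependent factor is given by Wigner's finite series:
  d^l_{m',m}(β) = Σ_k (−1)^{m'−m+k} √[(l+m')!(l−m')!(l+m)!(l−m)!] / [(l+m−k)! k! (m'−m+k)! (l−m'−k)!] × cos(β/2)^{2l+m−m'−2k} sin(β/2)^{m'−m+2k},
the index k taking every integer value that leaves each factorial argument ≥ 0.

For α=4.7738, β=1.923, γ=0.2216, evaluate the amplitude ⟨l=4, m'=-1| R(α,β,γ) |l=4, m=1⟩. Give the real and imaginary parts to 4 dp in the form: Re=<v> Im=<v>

Re=-0.0112 Im=-0.0696

First d^4_{-1,1}(β=1.923), then the phase factors e^{-i(-1)α} and e^{-i(1)γ}:
With c≡cos(β/2)=0.572291 and s≡sin(β/2)=0.820051, N=[6·120·120·6]^{1/2}=720.000000
k∈{2,3,4,5} keeps every argument non-negative
  k=2: (−1)^0·720.0000/(72)·0.5723^6·0.8201^2 = +0.236255
  k=3: (−1)^1·720.0000/(24)·0.5723^4·0.8201^4 = -1.455294
  k=4: (−1)^2·720.0000/(48)·0.5723^2·0.8201^6 = +1.494065
  k=5: (−1)^3·720.0000/(720)·0.5723^0·0.8201^8 = -0.204516
d^4_{-1,1}(1.923) = +0.236255 -1.455294 +1.494065 -0.204516 = +0.070510
Attach z-rotation phases: D = e^{-i(-1)(4.7738)}·(+0.070510)·e^{-i(1)(0.2216)} = -0.011247-0.069607i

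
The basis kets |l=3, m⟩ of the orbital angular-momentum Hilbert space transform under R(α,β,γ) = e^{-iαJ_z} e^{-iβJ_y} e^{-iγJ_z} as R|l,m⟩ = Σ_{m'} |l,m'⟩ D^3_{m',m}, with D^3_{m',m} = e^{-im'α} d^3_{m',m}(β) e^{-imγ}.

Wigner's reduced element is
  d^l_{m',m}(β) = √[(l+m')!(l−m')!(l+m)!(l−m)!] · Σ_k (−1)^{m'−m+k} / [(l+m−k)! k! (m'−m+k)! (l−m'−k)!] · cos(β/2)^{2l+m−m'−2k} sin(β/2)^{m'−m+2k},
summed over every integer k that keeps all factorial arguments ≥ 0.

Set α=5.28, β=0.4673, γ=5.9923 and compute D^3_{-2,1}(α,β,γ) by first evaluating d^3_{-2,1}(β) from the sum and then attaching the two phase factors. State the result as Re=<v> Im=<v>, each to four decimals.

D^3_{-2,1}(5.28,0.4673,5.9923) = e^{-i·-2·5.28}·d^3_{-2,1}(0.4673)·e^{-i·1·5.9923}. Compute d first:
Half-angle: c=0.972828, s=0.231530. N=√(1·120·24·2)=75.894664
Admissible k: 3..4 (factorial args all ≥0)
  k=3: (−1)^0·75.8947/(12)·0.9728^3·0.2315^3 = +0.072270
  k=4: (−1)^1·75.8947/(24)·0.9728^1·0.2315^5 = -0.002047
d^3_{-2,1}(0.4673) = +0.072270 -0.002047 = +0.070223
Attach z-rotation phases: D = e^{-i(-2)(5.28)}·(+0.070223)·e^{-i(1)(5.9923)} = -0.010125-0.069490i

Re=-0.0101 Im=-0.0695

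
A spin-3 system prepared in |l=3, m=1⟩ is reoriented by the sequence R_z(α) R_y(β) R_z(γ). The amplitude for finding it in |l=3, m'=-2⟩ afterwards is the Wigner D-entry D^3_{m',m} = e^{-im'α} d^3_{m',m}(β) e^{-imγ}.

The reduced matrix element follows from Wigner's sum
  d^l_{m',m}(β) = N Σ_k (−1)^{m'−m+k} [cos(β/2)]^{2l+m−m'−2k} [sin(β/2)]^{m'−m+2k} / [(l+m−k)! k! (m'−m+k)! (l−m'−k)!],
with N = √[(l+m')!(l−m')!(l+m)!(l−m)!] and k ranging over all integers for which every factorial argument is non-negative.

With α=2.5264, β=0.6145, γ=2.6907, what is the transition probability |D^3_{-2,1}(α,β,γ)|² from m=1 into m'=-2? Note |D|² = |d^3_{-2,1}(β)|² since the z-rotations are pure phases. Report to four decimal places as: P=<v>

D^3_{-2,1}(2.5264,0.6145,2.6907) = e^{-i·-2·2.5264}·d^3_{-2,1}(0.6145)·e^{-i·1·2.6907}. Compute d first:
With c≡cos(β/2)=0.953169 and s≡sin(β/2)=0.302439, N=[1·120·24·2]^{1/2}=75.894664
Admissible k: 3..4 (factorial args all ≥0)
  k=3: (−1)^0·75.8947/(12)·0.9532^3·0.3024^3 = +0.151513
  k=4: (−1)^1·75.8947/(24)·0.9532^1·0.3024^5 = -0.007627
d^3_{-2,1}(0.6145) = +0.151513 -0.007627 = +0.143886
|D^3_{-2,1}|² = |d^3_{-2,1}(β)|² = (+0.143886)² = 0.020703 (the z-rotation phases have unit modulus)

P=0.0207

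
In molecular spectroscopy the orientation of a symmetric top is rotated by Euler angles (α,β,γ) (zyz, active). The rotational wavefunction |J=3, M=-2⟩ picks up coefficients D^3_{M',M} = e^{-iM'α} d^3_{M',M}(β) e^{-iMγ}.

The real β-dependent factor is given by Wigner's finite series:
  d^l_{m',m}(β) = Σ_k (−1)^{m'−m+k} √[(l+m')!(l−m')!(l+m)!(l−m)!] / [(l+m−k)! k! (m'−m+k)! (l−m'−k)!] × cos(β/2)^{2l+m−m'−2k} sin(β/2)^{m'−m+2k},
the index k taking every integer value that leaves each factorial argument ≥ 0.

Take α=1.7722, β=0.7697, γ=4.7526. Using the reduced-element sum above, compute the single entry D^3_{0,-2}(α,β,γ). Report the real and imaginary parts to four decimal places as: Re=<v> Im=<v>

First d^3_{0,-2}(β=0.7697), then the phase factors e^{-i(0)α} and e^{-i(-2)γ}:
With c≡cos(β/2)=0.926855 and s≡sin(β/2)=0.375420, N=[6·6·1·120]^{1/2}=65.726707
The bounds max(0,m−m')=0 and min(l+m,l−m')=1 give 2 terms
  k=0: (−1)^2·65.7267/(12)·0.9269^4·0.3754^2 = +0.569695
  k=1: (−1)^3·65.7267/(12)·0.9269^2·0.3754^4 = -0.093466
d^3_{0,-2}(0.7697) = +0.569695 -0.093466 = +0.476229
Attach z-rotation phases: D = e^{-i(0)(1.7722)}·(+0.476229)·e^{-i(-2)(4.7526)} = -0.474690-0.038258i

Re=-0.4747 Im=-0.0383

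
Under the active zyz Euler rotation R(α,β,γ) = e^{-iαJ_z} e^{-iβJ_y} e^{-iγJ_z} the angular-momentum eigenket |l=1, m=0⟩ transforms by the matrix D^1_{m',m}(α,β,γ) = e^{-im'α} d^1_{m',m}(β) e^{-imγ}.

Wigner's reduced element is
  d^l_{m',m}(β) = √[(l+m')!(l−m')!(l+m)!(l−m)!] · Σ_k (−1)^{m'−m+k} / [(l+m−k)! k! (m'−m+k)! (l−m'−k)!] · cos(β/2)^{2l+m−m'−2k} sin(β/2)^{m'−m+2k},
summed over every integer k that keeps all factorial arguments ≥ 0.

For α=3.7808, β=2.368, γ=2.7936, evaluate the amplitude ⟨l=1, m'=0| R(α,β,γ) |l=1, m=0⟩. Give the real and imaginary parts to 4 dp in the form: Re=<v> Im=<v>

Re=-0.7154 Im=0.0000

D^1_{0,0}(3.7808,2.368,2.7936) = e^{-i·0·3.7808}·d^1_{0,0}(2.368)·e^{-i·0·2.7936}. Compute d first:
With c≡cos(β/2)=0.377223 and s≡sin(β/2)=0.926122, N=[1·1·1·1]^{1/2}=1.000000
The bounds max(0,m−m')=0 and min(l+m,l−m')=1 give 2 terms
  k=0: (−1)^0·1.0000/(1)·0.3772^2·0.9261^0 = +0.142297
  k=1: (−1)^1·1.0000/(1)·0.3772^0·0.9261^2 = -0.857703
d^1_{0,0}(2.368) = +0.142297 -0.857703 = -0.715405
D = (+1.000000+0.000000i)·(-0.715405)·(+1.000000+0.000000i) = -0.715405+0.000000i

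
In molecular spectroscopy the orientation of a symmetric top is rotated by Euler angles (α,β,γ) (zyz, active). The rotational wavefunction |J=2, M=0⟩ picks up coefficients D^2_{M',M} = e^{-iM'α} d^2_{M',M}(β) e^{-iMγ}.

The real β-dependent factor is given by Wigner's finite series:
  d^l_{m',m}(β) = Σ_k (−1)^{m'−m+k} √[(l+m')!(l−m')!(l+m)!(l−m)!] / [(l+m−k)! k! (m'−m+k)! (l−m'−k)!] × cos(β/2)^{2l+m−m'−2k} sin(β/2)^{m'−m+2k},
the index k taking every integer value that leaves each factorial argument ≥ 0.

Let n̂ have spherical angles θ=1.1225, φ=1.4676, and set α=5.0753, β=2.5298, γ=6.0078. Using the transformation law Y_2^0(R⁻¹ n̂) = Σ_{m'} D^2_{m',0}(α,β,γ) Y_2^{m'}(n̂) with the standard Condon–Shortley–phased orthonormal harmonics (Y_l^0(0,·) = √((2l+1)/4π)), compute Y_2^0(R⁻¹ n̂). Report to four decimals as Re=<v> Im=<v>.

Need the full column D^2_{m',0} for m'=−2..2 at α=5.0753, β=2.5298, γ=6.0078.
cos(β/2)=0.301148, sin(β/2)=0.953577
d^2_{-2,0}: single k=2 term ⇒ +0.201998;  D = -0.151085-0.134076i
d^2_{-1,0}: k∈[1..2] ⇒ +0.063793 -0.639622 = -0.575829;  D = -0.204418+0.538324i
d^2_{0,0}: k∈[0..2] ⇒ +0.008225 -0.329862 +0.826844 = +0.505207;  D = +0.505207+0.000000i
d^2_{1,0}: k∈[0..1] ⇒ -0.063793 +0.639622 = +0.575829;  D = +0.204418+0.538324i
d^2_{2,0}: single k=0 term ⇒ +0.201998;  D = -0.151085+0.134076i
Y_2^{m'}(θ=1.1225,φ=1.4676) and Σ D·Y over m':
  (-0.1511-0.1341i)·(-0.3070-0.0643i)  (-0.2044+0.5383i)·(+0.0311-0.3002i)  (+0.5052+0.0000i)·(-0.1376+0.0000i)  (+0.2044+0.5383i)·(-0.0311-0.3002i)  (-0.1511+0.1341i)·(-0.3070+0.0643i)
Y_2^0(R⁻¹ n̂) = +0.316456+0.000000i

Re=0.3165 Im=0.0000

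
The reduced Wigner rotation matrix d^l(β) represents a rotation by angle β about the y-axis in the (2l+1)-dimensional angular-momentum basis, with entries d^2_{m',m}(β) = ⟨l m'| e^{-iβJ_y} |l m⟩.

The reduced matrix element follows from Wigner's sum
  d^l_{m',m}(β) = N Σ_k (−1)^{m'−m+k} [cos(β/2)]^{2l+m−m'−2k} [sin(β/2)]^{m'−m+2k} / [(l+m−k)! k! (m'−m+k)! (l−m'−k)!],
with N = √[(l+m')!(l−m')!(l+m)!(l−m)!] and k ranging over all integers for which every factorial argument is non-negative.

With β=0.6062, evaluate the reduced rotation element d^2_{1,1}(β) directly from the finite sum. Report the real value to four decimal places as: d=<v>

d^2_{1,1}(β=0.6062) via Wigner's sum:
Half-angle: c=0.954416, s=0.298480. N=√(6·1·6·1)=6.000000
k: max(0,(1)−(1))=0 … min(2+(1),2−(1))=1
  k=0: (−1)^0·6.0000/(6)·0.9544^4·0.2985^0 = +0.829756
  k=1: (−1)^1·6.0000/(2)·0.9544^2·0.2985^2 = -0.243460
d^2_{1,1}(0.6062) = +0.829756 -0.243460 = +0.586296

d=0.5863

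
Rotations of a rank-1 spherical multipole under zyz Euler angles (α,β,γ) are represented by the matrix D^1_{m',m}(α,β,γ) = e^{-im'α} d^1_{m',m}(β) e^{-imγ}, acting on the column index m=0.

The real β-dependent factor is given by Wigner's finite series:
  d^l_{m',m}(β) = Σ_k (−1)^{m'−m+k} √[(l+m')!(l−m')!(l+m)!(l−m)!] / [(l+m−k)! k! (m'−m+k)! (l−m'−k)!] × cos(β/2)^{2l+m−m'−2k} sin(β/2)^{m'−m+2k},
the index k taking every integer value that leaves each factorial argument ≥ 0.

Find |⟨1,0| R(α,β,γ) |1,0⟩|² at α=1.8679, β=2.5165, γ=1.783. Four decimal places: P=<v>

D^1_{0,0}(1.8679,2.5165,1.783) = e^{-i·0·1.8679}·d^1_{0,0}(2.5165)·e^{-i·0·1.783}. Compute d first:
c=cos(2.5165/2)=0.307483, s=sin(2.5165/2)=0.951554; N=√[1·1·1·1]=1.000000
Admissible k: 0..1 (factorial args all ≥0)
  k=0: (−1)^0·1.0000/(1)·0.3075^2·0.9516^0 = +0.094546
  k=1: (−1)^1·1.0000/(1)·0.3075^0·0.9516^2 = -0.905454
d^1_{0,0}(2.5165) = +0.094546 -0.905454 = -0.810909
|D^1_{0,0}|² = |d^1_{0,0}(β)|² = (-0.810909)² = 0.657573 (the z-rotation phases have unit modulus)

P=0.6576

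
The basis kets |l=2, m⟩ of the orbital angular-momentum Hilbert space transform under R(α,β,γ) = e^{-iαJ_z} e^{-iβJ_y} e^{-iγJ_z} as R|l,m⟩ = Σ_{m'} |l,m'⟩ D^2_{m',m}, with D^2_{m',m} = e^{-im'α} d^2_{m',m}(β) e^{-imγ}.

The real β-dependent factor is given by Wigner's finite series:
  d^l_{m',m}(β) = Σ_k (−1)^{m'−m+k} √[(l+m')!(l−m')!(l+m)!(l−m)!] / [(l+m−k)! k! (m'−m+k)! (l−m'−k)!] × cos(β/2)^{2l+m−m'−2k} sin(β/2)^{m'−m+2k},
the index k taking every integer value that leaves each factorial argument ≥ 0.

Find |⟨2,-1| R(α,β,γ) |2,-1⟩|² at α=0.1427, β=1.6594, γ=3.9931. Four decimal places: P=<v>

D^2_{-1,-1}(0.1427,1.6594,3.9931) = e^{-i·-1·0.1427}·d^2_{-1,-1}(1.6594)·e^{-i·-1·3.9931}. Compute d first:
c=cos(1.6594/2)=0.675097, s=sin(1.6594/2)=0.737729; N=√[1·6·1·6]=6.000000
Admissible k: 0..1 (factorial args all ≥0)
  k=0: (−1)^0·6.0000/(6)·0.6751^4·0.7377^0 = +0.207714
  k=1: (−1)^1·6.0000/(2)·0.6751^2·0.7377^2 = -0.744127
d^2_{-1,-1}(1.6594) = +0.207714 -0.744127 = -0.536414
|D^2_{-1,-1}|² = |d^2_{-1,-1}(β)|² = (-0.536414)² = 0.287740 (the z-rotation phases have unit modulus)

P=0.2877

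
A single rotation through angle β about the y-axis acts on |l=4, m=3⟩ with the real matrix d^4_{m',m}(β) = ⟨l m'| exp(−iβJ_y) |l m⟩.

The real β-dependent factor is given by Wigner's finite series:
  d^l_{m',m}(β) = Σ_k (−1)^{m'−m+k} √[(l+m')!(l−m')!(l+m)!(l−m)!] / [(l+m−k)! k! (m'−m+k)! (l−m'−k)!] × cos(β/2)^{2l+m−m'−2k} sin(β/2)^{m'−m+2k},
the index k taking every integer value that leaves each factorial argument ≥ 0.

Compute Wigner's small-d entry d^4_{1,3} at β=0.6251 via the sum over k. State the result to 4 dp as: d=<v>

d=0.4601

d^4_{1,3}(β=0.6251) via Wigner's sum:
c=cos(0.6251/2)=0.951553, s=sin(0.6251/2)=0.307486; N=√[120·6·5040·1]=1904.940944
The bounds max(0,m−m')=2 and min(l+m,l−m')=3 give 2 terms
  k=2: (−1)^0·1904.9409/(240)·0.9516^6·0.3075^2 = +0.557081
  k=3: (−1)^1·1904.9409/(144)·0.9516^4·0.3075^4 = -0.096951
d^4_{1,3}(0.6251) = +0.557081 -0.096951 = +0.460130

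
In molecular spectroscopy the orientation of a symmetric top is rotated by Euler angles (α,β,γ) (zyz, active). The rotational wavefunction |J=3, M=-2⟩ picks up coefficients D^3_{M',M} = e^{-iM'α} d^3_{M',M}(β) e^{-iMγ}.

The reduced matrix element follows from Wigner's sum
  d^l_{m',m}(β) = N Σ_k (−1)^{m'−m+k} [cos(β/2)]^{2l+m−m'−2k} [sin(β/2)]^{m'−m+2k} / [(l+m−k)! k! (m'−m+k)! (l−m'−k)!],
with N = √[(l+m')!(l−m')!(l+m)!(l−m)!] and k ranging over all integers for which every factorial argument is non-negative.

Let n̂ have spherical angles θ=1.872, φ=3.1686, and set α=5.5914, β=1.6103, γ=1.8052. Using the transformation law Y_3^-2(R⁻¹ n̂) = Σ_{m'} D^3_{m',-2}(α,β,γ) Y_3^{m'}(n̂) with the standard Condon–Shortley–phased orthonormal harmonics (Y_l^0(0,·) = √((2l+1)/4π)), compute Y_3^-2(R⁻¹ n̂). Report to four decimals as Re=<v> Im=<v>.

Re=-0.3200 Im=0.1685

Need the full column D^3_{m',-2} for m'=−3..3 at α=5.5914, β=1.6103, γ=1.8052.
cos(β/2)=0.693003, sin(β/2)=0.720935
d^3_{-3,-2}: single k=1 term ⇒ +0.282259;  D = +0.010089+0.282078i
d^3_{-2,-2}: k∈[0..1] ⇒ +0.110767 -0.599380 = -0.488613;  D = +0.298043-0.387186i
d^3_{-1,-2}: k∈[0..1] ⇒ -0.364394 +0.788721 = +0.424326;  D = -0.413821+0.093833i
d^3_{0,-2}: k∈[0..1] ⇒ +0.656588 -0.710582 = -0.053994;  D = +0.048169+0.024396i
d^3_{1,-2}: k∈[0..1] ⇒ -0.788721 +0.426790 = -0.361930;  D = +0.144336+0.331904i
d^3_{2,-2}: k∈[0..1] ⇒ +0.648670 -0.140403 = +0.508267;  D = +0.141235-0.488250i
d^3_{3,-2}: single k=0 term ⇒ -0.330590;  D = -0.273327+0.185963i
Y_3^{m'}(θ=1.872,φ=3.1686) and Σ D·Y over m':
  (+0.0101+0.2821i)·(-0.3622+0.0294i)  (+0.2980-0.3872i)·(-0.2761+0.0149i)  (-0.4138+0.0938i)·(+0.1728-0.0047i)  (+0.0482+0.0244i)·(+0.2834+0.0000i)  (+0.1443+0.3319i)·(-0.1728-0.0047i)  (+0.1412-0.4883i)·(-0.2761-0.0149i)  (-0.2733+0.1860i)·(+0.3622+0.0294i)
Y_3^-2(R⁻¹ n̂) = -0.319991+0.168545i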